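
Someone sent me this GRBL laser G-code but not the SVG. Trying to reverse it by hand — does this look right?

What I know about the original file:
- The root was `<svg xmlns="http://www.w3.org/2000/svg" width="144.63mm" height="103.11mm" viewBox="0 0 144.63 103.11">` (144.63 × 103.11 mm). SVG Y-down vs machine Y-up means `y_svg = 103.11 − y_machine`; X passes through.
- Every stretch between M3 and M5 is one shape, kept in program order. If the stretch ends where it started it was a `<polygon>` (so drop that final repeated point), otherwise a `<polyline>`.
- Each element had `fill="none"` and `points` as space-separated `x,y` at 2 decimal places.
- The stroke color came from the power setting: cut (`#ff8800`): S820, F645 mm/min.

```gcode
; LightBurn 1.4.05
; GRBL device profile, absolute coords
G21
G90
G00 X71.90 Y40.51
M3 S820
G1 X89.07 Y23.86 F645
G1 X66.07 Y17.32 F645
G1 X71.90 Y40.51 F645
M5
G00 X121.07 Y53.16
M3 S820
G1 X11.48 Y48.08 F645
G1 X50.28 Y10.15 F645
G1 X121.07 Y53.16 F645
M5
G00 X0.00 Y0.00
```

<svg xmlns="http://www.w3.org/2000/svg" width="144.63mm" height="103.11mm" viewBox="0 0 144.63 103.11">
  <polygon points="71.90,62.60 89.07,79.25 66.07,85.79" fill="none" stroke="#ff8800"/>
  <polygon points="121.07,49.95 11.48,55.03 50.28,92.96" fill="none" stroke="#ff8800"/>
</svg>

Each laser-on run becomes one SVG element. Flip Y back into SVG space with y_svg = 103.11 − y_machine. Every run uses S820, so all elements get stroke `#ff8800` (cut).

Run 1: The run returns to its start, so emit a `<polygon>` with points (Y-flipped): 71.90,62.60 89.07,79.25 66.07,85.79.

Run 2: The run returns to its start, so emit a `<polygon>` with points (Y-flipped): 121.07,49.95 11.48,55.03 50.28,92.96.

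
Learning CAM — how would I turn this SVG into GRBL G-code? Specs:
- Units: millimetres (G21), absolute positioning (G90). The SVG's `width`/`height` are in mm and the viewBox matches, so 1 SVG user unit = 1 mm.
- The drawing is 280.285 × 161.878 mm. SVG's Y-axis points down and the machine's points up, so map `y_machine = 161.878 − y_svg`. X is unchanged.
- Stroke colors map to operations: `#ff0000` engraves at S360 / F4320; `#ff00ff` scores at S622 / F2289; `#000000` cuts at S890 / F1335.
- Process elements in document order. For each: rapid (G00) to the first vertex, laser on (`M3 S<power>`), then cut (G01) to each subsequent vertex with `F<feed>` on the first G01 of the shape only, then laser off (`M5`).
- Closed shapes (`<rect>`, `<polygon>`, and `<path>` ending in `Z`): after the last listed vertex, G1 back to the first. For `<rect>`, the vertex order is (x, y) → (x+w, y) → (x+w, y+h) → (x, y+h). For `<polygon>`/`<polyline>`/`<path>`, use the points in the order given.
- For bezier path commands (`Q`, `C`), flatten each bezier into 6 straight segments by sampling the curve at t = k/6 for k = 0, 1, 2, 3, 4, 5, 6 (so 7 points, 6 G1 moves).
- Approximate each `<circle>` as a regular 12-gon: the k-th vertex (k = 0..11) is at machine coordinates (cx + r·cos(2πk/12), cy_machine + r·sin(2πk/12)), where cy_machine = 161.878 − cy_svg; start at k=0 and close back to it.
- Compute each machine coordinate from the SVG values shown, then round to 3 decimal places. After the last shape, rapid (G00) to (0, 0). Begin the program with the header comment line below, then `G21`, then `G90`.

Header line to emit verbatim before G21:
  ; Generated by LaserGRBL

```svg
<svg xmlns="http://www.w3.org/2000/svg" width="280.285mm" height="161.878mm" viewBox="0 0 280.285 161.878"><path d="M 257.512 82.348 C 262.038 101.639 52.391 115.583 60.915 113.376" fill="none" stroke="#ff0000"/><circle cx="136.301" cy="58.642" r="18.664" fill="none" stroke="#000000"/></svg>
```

1 u = 1 mm; y_m = 161.878 − y.

[1] `<path>` cubic bezier, #ff0000→engrave S360 F4320: (257.512,79.530) → (243.929,70.380) → (206.660,62.421) → (157.714,55.954) → (109.102,51.279) → (72.832,48.694) → (60.915,48.502)

[2] `<circle>` circle, #000000→cut S890 F1335: (154.965,103.236) → (152.464,112.568) → (145.633,119.399) → (136.301,121.900) → (126.969,119.399) → (120.138,112.568) → (117.637,103.236) → (120.138,93.904) → (126.969,87.073) → (136.301,84.572) → (145.633,87.073) → (152.464,93.904) → (154.965,103.236) (closed)

; Generated by LaserGRBL
G21
G90
G00 X257.512 Y79.530
M3 S360
G01 X243.929 Y70.380 F4320
G01 X206.660 Y62.421
G01 X157.714 Y55.954
G01 X109.102 Y51.279
G01 X72.832 Y48.694
G01 X60.915 Y48.502
M5
G00 X154.965 Y103.236
M3 S890
G01 X152.464 Y112.568 F1335
G01 X145.633 Y119.399
G01 X136.301 Y121.900
G01 X126.969 Y119.399
G01 X120.138 Y112.568
G01 X117.637 Y103.236
G01 X120.138 Y93.904
G01 X126.969 Y87.073
G01 X136.301 Y84.572
G01 X145.633 Y87.073
G01 X152.464 Y93.904
G01 X154.965 Y103.236
M5
G00 X0.000 Y0.000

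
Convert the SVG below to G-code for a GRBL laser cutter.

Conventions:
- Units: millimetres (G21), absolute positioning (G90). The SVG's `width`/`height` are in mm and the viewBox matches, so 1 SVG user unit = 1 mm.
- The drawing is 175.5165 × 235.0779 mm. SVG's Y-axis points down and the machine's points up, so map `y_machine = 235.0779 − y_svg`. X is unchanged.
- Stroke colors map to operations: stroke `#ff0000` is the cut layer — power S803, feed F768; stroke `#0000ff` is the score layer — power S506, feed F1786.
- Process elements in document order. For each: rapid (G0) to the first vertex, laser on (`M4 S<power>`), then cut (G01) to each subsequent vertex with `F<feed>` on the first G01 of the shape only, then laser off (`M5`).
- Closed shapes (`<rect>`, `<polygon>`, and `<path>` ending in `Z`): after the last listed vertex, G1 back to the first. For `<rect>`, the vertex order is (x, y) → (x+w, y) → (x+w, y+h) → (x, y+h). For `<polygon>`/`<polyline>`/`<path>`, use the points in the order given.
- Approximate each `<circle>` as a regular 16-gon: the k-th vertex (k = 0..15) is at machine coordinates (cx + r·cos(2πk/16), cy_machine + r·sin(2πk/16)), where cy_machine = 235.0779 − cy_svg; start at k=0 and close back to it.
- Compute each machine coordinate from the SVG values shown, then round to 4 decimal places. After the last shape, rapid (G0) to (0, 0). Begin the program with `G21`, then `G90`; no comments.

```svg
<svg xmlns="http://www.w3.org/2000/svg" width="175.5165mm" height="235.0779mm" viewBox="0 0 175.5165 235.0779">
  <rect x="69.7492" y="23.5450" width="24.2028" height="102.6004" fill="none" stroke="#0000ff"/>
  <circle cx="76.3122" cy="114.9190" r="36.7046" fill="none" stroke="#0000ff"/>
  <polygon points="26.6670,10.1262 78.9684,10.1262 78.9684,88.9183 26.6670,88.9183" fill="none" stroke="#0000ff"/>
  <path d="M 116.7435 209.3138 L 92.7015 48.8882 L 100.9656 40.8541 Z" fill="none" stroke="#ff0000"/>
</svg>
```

G21
G90
G0 X69.7492 Y211.5329
M4 S506
G01 X93.9520 Y211.5329 F1786
G01 X93.9520 Y108.9325
G01 X69.7492 Y108.9325
G01 X69.7492 Y211.5329
M5
G0 X113.0168 Y120.1589
M4 S506
G01 X110.2228 Y134.2051 F1786
G01 X102.2663 Y146.1130
G01 X90.3584 Y154.0695
G01 X76.3122 Y156.8635
G01 X62.2660 Y154.0695
G01 X50.3581 Y146.1130
G01 X42.4016 Y134.2051
G01 X39.6076 Y120.1589
G01 X42.4016 Y106.1127
G01 X50.3581 Y94.2048
G01 X62.2660 Y86.2483
G01 X76.3122 Y83.4543
G01 X90.3584 Y86.2483
G01 X102.2663 Y94.2048
G01 X110.2228 Y106.1127
G01 X113.0168 Y120.1589
M5
G0 X26.6670 Y224.9517
M4 S506
G01 X78.9684 Y224.9517 F1786
G01 X78.9684 Y146.1596
G01 X26.6670 Y146.1596
G01 X26.6670 Y224.9517
M5
G0 X116.7435 Y25.7641
M4 S803
G01 X92.7015 Y186.1897 F768
G01 X100.9656 Y194.2238
G01 X116.7435 Y25.7641
M5
G0 X0.0000 Y0.0000

1 u = 1 mm; y_m = 235.0779 − y.

[1] `<rect>` rectangle, #0000ff→score S506 F1786: (69.7492,211.5329) → (93.9520,211.5329) → (93.9520,108.9325) → (69.7492,108.9325) → (69.7492,211.5329) (closed)

[2] `<circle>` circle, #0000ff→score S506 F1786: (113.0168,120.1589) → (110.2228,134.2051) → (102.2663,146.1130) → (90.3584,154.0695) → (76.3122,156.8635) → (62.2660,154.0695) → (50.3581,146.1130) → (42.4016,134.2051) → (39.6076,120.1589) → (42.4016,106.1127) → (50.3581,94.2048) → (62.2660,86.2483) → (76.3122,83.4543) → (90.3584,86.2483) → (102.2663,94.2048) → (110.2228,106.1127) → (113.0168,120.1589) (closed)

[3] `<polygon>` rectangle, #0000ff→score S506 F1786: (26.6670,224.9517) → (78.9684,224.9517) → (78.9684,146.1596) → (26.6670,146.1596) → (26.6670,224.9517) (closed)

[4] `<path>` closed polygon, #ff0000→cut S803 F768: (116.7435,25.7641) → (92.7015,186.1897) → (100.9656,194.2238) → (116.7435,25.7641) (closed)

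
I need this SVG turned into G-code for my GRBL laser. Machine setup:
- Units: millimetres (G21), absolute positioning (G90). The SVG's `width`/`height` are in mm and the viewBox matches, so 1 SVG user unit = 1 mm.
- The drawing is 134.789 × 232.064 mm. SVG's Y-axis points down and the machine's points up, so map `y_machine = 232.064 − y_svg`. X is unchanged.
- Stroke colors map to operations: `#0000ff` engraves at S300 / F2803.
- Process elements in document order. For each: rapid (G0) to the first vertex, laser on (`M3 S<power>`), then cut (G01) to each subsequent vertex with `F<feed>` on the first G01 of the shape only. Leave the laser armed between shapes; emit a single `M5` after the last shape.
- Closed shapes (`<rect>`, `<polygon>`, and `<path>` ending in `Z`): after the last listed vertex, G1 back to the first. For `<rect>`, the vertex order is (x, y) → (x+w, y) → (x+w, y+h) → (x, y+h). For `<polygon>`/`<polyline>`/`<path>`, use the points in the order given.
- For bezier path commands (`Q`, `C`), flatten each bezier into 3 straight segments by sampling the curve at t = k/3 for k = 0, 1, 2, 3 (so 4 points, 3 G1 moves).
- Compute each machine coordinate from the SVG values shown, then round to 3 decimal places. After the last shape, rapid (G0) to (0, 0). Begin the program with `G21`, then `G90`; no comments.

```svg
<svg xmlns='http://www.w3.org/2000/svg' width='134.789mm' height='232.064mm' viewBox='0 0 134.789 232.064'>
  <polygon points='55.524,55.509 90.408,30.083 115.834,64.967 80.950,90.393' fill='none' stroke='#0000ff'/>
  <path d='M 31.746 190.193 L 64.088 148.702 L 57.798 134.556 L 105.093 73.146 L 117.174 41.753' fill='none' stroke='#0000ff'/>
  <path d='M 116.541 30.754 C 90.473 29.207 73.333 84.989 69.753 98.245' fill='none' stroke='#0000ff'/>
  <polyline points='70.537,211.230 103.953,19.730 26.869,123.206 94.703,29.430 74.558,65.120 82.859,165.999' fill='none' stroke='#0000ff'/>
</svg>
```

G21
G90
G0 X55.524 Y176.555
M3 S300
G01 X90.408 Y201.981 F2803
G01 X115.834 Y167.097
G01 X80.950 Y141.671
G01 X55.524 Y176.555
G0 X31.746 Y41.871
M3 S300
G01 X64.088 Y83.362 F2803
G01 X57.798 Y97.508
G01 X105.093 Y158.918
G01 X117.174 Y190.311
G0 X116.541 Y201.310
M3 S300
G01 X93.621 Y187.446 F2803
G01 X77.681 Y157.552
G01 X69.753 Y133.819
G0 X70.537 Y20.834
M3 S300
G01 X103.953 Y212.334 F2803
G01 X26.869 Y108.858
G01 X94.703 Y202.634
G01 X74.558 Y166.944
G01 X82.859 Y66.065
M5
G0 X0.000 Y0.000

Since the viewBox matches the mm dimensions, user units are millimetres directly. The only transform is the Y-flip y_m = 232.064 − y_svg.

Shape 1 is a regular polygon drawn with `<polygon>`. Its stroke #0000ff means engrave at S300, F2803. After flipping Y the toolpath is (55.524,176.555) → (90.408,201.981) → (115.834,167.097) → (80.950,141.671) → (55.524,176.555), returning to the start.

Shape 2 is a open polyline drawn with `<path>`. Its stroke #0000ff means engrave at S300, F2803. After flipping Y the toolpath is (31.746,41.871) → (64.088,83.362) → (57.798,97.508) → (105.093,158.918) → (117.174,190.311).

Shape 3 is a cubic bezier drawn with `<path>`. Its stroke #0000ff means engrave at S300, F2803. After flipping Y the toolpath is (116.541,201.310) → (93.621,187.446) → (77.681,157.552) → (69.753,133.819).

Shape 4 is a open polyline drawn with `<polyline>`. Its stroke #0000ff means engrave at S300, F2803. After flipping Y the toolpath is (70.537,20.834) → (103.953,212.334) → (26.869,108.858) → (94.703,202.634) → (74.558,166.944) → (82.859,66.065).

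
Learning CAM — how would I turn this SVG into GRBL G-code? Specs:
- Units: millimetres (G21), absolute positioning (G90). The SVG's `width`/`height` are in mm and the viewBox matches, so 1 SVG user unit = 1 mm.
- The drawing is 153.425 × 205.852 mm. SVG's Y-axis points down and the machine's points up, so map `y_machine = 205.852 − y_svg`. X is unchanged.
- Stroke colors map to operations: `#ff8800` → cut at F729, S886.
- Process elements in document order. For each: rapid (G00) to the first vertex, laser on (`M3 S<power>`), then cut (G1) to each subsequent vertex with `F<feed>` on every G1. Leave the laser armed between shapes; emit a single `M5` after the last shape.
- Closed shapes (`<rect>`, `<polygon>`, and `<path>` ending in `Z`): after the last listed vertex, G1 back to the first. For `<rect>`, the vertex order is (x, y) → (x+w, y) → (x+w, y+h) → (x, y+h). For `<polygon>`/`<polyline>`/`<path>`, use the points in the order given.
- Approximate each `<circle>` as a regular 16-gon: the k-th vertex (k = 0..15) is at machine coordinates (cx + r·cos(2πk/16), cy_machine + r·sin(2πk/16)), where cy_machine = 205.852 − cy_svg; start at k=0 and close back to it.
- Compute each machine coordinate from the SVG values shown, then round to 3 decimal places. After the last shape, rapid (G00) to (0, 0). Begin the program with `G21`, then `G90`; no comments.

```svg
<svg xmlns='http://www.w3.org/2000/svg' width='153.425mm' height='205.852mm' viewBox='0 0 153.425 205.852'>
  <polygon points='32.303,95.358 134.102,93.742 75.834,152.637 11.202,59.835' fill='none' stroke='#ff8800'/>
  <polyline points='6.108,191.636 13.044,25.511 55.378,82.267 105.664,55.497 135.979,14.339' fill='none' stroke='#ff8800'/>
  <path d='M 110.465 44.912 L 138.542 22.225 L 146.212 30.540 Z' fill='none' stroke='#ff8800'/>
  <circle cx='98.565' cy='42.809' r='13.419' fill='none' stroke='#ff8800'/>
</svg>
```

1 u = 1 mm; y_m = 205.852 − y.

[1] `<polygon>` closed polygon, #ff8800→cut S886 F729: (32.303,110.494) → (134.102,112.110) → (75.834,53.215) → (11.202,146.017) → (32.303,110.494) (closed)

[2] `<polyline>` open polyline, #ff8800→cut S886 F729: (6.108,14.216) → (13.044,180.341) → (55.378,123.585) → (105.664,150.355) → (135.979,191.513)

[3] `<path>` closed polygon, #ff8800→cut S886 F729: (110.465,160.940) → (138.542,183.627) → (146.212,175.312) → (110.465,160.940) (closed)

[4] `<circle>` circle, #ff8800→cut S886 F729: (111.984,163.043) → (110.963,168.178) → (108.054,172.532) → (103.700,175.441) → (98.565,176.462) → (93.430,175.441) → (89.076,172.532) → (86.167,168.178) → (85.146,163.043) → (86.167,157.908) → (89.076,153.554) → (93.430,150.645) → (98.565,149.624) → (103.700,150.645) → (108.054,153.554) → (110.963,157.908) → (111.984,163.043) (closed)

G21
G90
G00 X32.303 Y110.494
M3 S886
G1 X134.102 Y112.110 F729
G1 X75.834 Y53.215 F729
G1 X11.202 Y146.017 F729
G1 X32.303 Y110.494 F729
G00 X6.108 Y14.216
M3 S886
G1 X13.044 Y180.341 F729
G1 X55.378 Y123.585 F729
G1 X105.664 Y150.355 F729
G1 X135.979 Y191.513 F729
G00 X110.465 Y160.940
M3 S886
G1 X138.542 Y183.627 F729
G1 X146.212 Y175.312 F729
G1 X110.465 Y160.940 F729
G00 X111.984 Y163.043
M3 S886
G1 X110.963 Y168.178 F729
G1 X108.054 Y172.532 F729
G1 X103.700 Y175.441 F729
G1 X98.565 Y176.462 F729
G1 X93.430 Y175.441 F729
G1 X89.076 Y172.532 F729
G1 X86.167 Y168.178 F729
G1 X85.146 Y163.043 F729
G1 X86.167 Y157.908 F729
G1 X89.076 Y153.554 F729
G1 X93.430 Y150.645 F729
G1 X98.565 Y149.624 F729
G1 X103.700 Y150.645 F729
G1 X108.054 Y153.554 F729
G1 X110.963 Y157.908 F729
G1 X111.984 Y163.043 F729
M5
G00 X0.000 Y0.000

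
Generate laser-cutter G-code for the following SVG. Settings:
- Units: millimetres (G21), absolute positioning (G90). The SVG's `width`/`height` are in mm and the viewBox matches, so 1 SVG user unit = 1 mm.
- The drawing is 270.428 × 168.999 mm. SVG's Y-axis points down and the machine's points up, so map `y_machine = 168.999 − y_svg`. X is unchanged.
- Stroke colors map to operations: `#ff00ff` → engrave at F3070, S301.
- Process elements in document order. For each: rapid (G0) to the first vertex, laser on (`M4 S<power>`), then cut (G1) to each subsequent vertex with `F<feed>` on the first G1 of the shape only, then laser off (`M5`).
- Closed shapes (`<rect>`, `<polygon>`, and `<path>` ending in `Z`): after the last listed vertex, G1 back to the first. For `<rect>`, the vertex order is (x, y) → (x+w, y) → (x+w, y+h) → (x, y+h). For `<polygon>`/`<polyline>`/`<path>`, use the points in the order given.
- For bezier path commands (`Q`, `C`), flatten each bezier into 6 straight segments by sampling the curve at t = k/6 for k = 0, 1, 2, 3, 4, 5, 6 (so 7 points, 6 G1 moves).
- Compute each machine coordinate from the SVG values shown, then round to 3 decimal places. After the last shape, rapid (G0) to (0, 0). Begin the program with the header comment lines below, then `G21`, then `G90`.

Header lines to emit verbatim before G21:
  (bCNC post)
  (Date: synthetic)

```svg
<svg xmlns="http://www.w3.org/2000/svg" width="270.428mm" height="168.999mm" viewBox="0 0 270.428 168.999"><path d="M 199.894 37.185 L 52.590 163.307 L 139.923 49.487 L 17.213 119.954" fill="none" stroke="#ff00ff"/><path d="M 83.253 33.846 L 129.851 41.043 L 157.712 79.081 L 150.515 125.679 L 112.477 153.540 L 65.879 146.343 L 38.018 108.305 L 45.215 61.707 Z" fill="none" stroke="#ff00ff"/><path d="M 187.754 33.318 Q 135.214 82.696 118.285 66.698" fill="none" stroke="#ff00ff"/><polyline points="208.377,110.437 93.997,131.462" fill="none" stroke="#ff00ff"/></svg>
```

Since the viewBox matches the mm dimensions, user units are millimetres directly. The only transform is the Y-flip y_m = 168.999 − y_svg.

Shape 1 is a open polyline drawn with `<path>`. Its stroke #ff00ff means engrave at S301, F3070. After flipping Y the toolpath is (199.894,131.814) → (52.590,5.692) → (139.923,119.512) → (17.213,49.045).

Shape 2 is a regular polygon drawn with `<path>`. Its stroke #ff00ff means engrave at S301, F3070. After flipping Y the toolpath is (83.253,135.153) → (129.851,127.956) → (157.712,89.918) → (150.515,43.320) → (112.477,15.459) → (65.879,22.656) → (38.018,60.694) → (45.215,107.292) → (83.253,135.153), returning to the start.

Shape 3 is a quadratic bezier drawn with `<path>`. Its stroke #ff00ff means engrave at S301, F3070. After flipping Y the toolpath is (187.754,135.681) → (171.230,121.038) → (156.684,110.026) → (144.117,102.647) → (133.528,98.900) → (124.917,98.784) → (118.285,102.301).

Shape 4 is a line segment drawn with `<polyline>`. Its stroke #ff00ff means engrave at S301, F3070. After flipping Y the toolpath is (208.377,58.562) → (93.997,37.537).

(bCNC post)
(Date: synthetic)
G21
G90
G0 X199.894 Y131.814
M4 S301
G1 X52.590 Y5.692 F3070
G1 X139.923 Y119.512
G1 X17.213 Y49.045
M5
G0 X83.253 Y135.153
M4 S301
G1 X129.851 Y127.956 F3070
G1 X157.712 Y89.918
G1 X150.515 Y43.320
G1 X112.477 Y15.459
G1 X65.879 Y22.656
G1 X38.018 Y60.694
G1 X45.215 Y107.292
G1 X83.253 Y135.153
M5
G0 X187.754 Y135.681
M4 S301
G1 X171.230 Y121.038 F3070
G1 X156.684 Y110.026
G1 X144.117 Y102.647
G1 X133.528 Y98.900
G1 X124.917 Y98.784
G1 X118.285 Y102.301
M5
G0 X208.377 Y58.562
M4 S301
G1 X93.997 Y37.537 F3070
M5
G0 X0.000 Y0.000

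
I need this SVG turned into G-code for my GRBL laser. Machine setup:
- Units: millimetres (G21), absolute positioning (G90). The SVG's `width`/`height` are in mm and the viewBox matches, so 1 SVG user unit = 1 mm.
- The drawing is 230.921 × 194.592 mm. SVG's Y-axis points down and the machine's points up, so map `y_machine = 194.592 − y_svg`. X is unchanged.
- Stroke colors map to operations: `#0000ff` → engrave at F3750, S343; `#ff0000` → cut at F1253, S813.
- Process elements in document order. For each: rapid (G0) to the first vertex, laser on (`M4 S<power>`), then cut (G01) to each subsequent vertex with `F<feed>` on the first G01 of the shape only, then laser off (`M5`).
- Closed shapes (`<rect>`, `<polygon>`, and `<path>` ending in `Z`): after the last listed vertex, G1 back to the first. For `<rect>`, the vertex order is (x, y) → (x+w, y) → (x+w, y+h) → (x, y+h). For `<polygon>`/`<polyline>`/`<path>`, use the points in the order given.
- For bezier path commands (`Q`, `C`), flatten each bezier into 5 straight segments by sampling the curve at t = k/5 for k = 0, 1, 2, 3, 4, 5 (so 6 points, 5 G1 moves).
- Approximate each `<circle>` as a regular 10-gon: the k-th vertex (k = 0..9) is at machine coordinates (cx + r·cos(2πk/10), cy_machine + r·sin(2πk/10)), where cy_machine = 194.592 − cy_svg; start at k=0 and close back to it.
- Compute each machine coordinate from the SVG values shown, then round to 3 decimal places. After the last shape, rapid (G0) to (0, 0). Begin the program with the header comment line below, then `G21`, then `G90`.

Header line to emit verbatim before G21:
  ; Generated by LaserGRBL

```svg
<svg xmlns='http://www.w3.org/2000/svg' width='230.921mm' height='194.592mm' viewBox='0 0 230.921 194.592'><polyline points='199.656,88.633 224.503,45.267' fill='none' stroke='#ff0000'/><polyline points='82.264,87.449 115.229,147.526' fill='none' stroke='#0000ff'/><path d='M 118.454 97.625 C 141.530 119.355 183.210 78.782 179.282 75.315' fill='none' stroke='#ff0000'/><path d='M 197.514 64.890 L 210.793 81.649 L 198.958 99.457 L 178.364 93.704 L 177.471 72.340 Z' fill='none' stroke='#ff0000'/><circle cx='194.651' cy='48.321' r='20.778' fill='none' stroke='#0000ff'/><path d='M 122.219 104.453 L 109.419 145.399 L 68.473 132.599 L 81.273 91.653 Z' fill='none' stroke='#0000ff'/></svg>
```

; Generated by LaserGRBL
G21
G90
G0 X199.656 Y105.959
M4 S813
G01 X224.503 Y149.325 F1253
M5
G0 X82.264 Y107.143
M4 S343
G01 X115.229 Y47.066 F3750
M5
G0 X118.454 Y96.967
M4 S813
G01 X134.018 Y90.610 F1253
G01 X150.966 Y94.434
G01 X166.213 Y103.668
G01 X176.680 Y113.539
G01 X179.282 Y119.277
M5
G0 X197.514 Y129.702
M4 S813
G01 X210.793 Y112.943 F1253
G01 X198.958 Y95.135
G01 X178.364 Y100.888
G01 X177.471 Y122.252
G01 X197.514 Y129.702
M5
G0 X215.429 Y146.271
M4 S343
G01 X211.461 Y158.484 F3750
G01 X201.072 Y166.032
G01 X188.230 Y166.032
G01 X177.841 Y158.484
G01 X173.873 Y146.271
G01 X177.841 Y134.058
G01 X188.230 Y126.510
G01 X201.072 Y126.510
G01 X211.461 Y134.058
G01 X215.429 Y146.271
M5
G0 X122.219 Y90.139
M4 S343
G01 X109.419 Y49.193 F3750
G01 X68.473 Y61.993
G01 X81.273 Y102.939
G01 X122.219 Y90.139
M5
G0 X0.000 Y0.000

1 u = 1 mm; y_m = 194.592 − y.

[1] `<polyline>` line segment, #ff0000→cut S813 F1253: (199.656,105.959) → (224.503,149.325)

[2] `<polyline>` line segment, #0000ff→engrave S343 F3750: (82.264,107.143) → (115.229,47.066)

[3] `<path>` cubic bezier, #ff0000→cut S813 F1253: (118.454,96.967) → (134.018,90.610) → (150.966,94.434) → (166.213,103.668) → (176.680,113.539) → (179.282,119.277)

[4] `<path>` regular polygon, #ff0000→cut S813 F1253: (197.514,129.702) → (210.793,112.943) → (198.958,95.135) → (178.364,100.888) → (177.471,122.252) → (197.514,129.702) (closed)

[5] `<circle>` circle, #0000ff→engrave S343 F3750: (215.429,146.271) → (211.461,158.484) → (201.072,166.032) → (188.230,166.032) → (177.841,158.484) → (173.873,146.271) → (177.841,134.058) → (188.230,126.510) → (201.072,126.510) → (211.461,134.058) → (215.429,146.271) (closed)

[6] `<path>` regular polygon, #0000ff→engrave S343 F3750: (122.219,90.139) → (109.419,49.193) → (68.473,61.993) → (81.273,102.939) → (122.219,90.139) (closed)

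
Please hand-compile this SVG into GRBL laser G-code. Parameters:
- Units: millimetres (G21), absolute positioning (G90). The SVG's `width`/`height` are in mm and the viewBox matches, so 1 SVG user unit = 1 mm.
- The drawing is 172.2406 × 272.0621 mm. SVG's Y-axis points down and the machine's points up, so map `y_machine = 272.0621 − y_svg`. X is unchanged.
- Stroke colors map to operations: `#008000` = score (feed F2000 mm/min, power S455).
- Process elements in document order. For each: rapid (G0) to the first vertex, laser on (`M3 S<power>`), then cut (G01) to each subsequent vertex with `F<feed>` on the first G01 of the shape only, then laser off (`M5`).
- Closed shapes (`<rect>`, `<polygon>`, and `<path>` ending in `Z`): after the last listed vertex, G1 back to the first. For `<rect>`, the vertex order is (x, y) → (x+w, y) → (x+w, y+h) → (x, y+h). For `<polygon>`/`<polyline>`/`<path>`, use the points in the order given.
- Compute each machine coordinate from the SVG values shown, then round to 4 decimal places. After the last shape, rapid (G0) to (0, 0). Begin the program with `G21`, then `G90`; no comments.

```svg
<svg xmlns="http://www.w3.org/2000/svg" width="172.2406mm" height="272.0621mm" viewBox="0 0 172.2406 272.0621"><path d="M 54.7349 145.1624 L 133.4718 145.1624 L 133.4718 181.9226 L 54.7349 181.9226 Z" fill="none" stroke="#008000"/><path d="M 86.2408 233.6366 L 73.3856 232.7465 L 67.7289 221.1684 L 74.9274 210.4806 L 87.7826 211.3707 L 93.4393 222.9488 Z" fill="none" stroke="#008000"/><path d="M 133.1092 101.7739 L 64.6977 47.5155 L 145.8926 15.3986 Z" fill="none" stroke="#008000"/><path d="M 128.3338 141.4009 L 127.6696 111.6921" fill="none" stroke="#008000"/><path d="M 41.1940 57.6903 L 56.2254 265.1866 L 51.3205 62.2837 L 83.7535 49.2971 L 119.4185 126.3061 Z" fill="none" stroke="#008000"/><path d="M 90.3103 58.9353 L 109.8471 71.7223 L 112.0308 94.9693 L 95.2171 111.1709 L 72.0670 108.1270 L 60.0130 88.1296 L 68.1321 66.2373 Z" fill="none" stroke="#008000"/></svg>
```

G21
G90
G0 X54.7349 Y126.8997
M3 S455
G01 X133.4718 Y126.8997 F2000
G01 X133.4718 Y90.1395
G01 X54.7349 Y90.1395
G01 X54.7349 Y126.8997
M5
G0 X86.2408 Y38.4255
M3 S455
G01 X73.3856 Y39.3156 F2000
G01 X67.7289 Y50.8937
G01 X74.9274 Y61.5815
G01 X87.7826 Y60.6914
G01 X93.4393 Y49.1133
G01 X86.2408 Y38.4255
M5
G0 X133.1092 Y170.2882
M3 S455
G01 X64.6977 Y224.5466 F2000
G01 X145.8926 Y256.6635
G01 X133.1092 Y170.2882
M5
G0 X128.3338 Y130.6612
M3 S455
G01 X127.6696 Y160.3700 F2000
M5
G0 X41.1940 Y214.3718
M3 S455
G01 X56.2254 Y6.8755 F2000
G01 X51.3205 Y209.7784
G01 X83.7535 Y222.7650
G01 X119.4185 Y145.7560
G01 X41.1940 Y214.3718
M5
G0 X90.3103 Y213.1268
M3 S455
G01 X109.8471 Y200.3398 F2000
G01 X112.0308 Y177.0928
G01 X95.2171 Y160.8912
G01 X72.0670 Y163.9351
G01 X60.0130 Y183.9325
G01 X68.1321 Y205.8248
G01 X90.3103 Y213.1268
M5
G0 X0.0000 Y0.0000

Since the viewBox matches the mm dimensions, user units are millimetres directly. The only transform is the Y-flip y_m = 272.0621 − y_svg.

Shape 1 is a rectangle drawn with `<path>`. Its stroke #008000 means score at S455, F2000. After flipping Y the toolpath is (54.7349,126.8997) → (133.4718,126.8997) → (133.4718,90.1395) → (54.7349,90.1395) → (54.7349,126.8997), returning to the start.

Shape 2 is a regular polygon drawn with `<path>`. Its stroke #008000 means score at S455, F2000. After flipping Y the toolpath is (86.2408,38.4255) → (73.3856,39.3156) → (67.7289,50.8937) → (74.9274,61.5815) → (87.7826,60.6914) → (93.4393,49.1133) → (86.2408,38.4255), returning to the start.

Shape 3 is a regular polygon drawn with `<path>`. Its stroke #008000 means score at S455, F2000. After flipping Y the toolpath is (133.1092,170.2882) → (64.6977,224.5466) → (145.8926,256.6635) → (133.1092,170.2882), returning to the start.

Shape 4 is a line segment drawn with `<path>`. Its stroke #008000 means score at S455, F2000. After flipping Y the toolpath is (128.3338,130.6612) → (127.6696,160.3700).

Shape 5 is a closed polygon drawn with `<path>`. Its stroke #008000 means score at S455, F2000. After flipping Y the toolpath is (41.1940,214.3718) → (56.2254,6.8755) → (51.3205,209.7784) → (83.7535,222.7650) → (119.4185,145.7560) → (41.1940,214.3718), returning to the start.

Shape 6 is a regular polygon drawn with `<path>`. Its stroke #008000 means score at S455, F2000. After flipping Y the toolpath is (90.3103,213.1268) → (109.8471,200.3398) → (112.0308,177.0928) → (95.2171,160.8912) → (72.0670,163.9351) → (60.0130,183.9325) → (68.1321,205.8248) → (90.3103,213.1268), returning to the start.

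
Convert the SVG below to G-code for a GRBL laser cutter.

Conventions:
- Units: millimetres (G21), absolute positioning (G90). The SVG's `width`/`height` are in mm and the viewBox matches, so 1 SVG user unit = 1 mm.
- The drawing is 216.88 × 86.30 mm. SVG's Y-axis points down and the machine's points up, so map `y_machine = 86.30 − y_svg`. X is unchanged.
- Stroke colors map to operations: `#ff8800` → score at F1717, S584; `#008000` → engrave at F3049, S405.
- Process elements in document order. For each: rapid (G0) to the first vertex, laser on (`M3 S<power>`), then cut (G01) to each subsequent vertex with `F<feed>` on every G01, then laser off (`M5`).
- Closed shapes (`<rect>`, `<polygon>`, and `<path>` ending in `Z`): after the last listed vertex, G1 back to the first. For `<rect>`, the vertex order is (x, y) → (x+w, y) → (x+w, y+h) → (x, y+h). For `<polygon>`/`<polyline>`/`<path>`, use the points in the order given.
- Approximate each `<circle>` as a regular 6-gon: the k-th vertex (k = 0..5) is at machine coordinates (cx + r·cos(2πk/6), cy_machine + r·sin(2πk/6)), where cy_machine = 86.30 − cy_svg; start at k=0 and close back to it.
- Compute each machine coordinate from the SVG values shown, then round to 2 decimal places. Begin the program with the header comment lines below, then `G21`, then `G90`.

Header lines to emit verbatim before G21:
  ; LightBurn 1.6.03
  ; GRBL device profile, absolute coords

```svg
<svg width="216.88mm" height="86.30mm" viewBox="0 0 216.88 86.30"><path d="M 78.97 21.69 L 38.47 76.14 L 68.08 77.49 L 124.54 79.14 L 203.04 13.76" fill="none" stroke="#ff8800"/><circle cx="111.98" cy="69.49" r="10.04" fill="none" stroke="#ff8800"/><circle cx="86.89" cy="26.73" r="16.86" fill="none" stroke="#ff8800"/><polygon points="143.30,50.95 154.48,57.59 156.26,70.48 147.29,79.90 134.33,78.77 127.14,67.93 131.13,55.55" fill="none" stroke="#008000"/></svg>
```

; LightBurn 1.6.03
; GRBL device profile, absolute coords
G21
G90
G0 X78.97 Y64.61
M3 S584
G01 X38.47 Y10.16 F1717
G01 X68.08 Y8.81 F1717
G01 X124.54 Y7.16 F1717
G01 X203.04 Y72.54 F1717
M5
G0 X122.02 Y16.81
M3 S584
G01 X117.00 Y25.50 F1717
G01 X106.96 Y25.50 F1717
G01 X101.94 Y16.81 F1717
G01 X106.96 Y8.12 F1717
G01 X117.00 Y8.12 F1717
G01 X122.02 Y16.81 F1717
M5
G0 X103.75 Y59.57
M3 S584
G01 X95.32 Y74.17 F1717
G01 X78.46 Y74.17 F1717
G01 X70.03 Y59.57 F1717
G01 X78.46 Y44.97 F1717
G01 X95.32 Y44.97 F1717
G01 X103.75 Y59.57 F1717
M5
G0 X143.30 Y35.35
M3 S405
G01 X154.48 Y28.71 F3049
G01 X156.26 Y15.82 F3049
G01 X147.29 Y6.40 F3049
G01 X134.33 Y7.53 F3049
G01 X127.14 Y18.37 F3049
G01 X131.13 Y30.75 F3049
G01 X143.30 Y35.35 F3049
M5

viewBox `0 0 216.88 86.30` with mm width/height → 1 unit = 1 mm. Flip: y_m = 86.30 − y_svg.

**Shape 1** — `<path>` open polyline, stroke `#ff8800` → score (S584, F1717). Machine vertices: (78.97,64.61) → (38.47,10.16) → (68.08,8.81) → (124.54,7.16) → (203.04,72.54). Open path.

**Shape 2** — `<circle>` circle, stroke `#ff8800` → score (S584, F1717). Machine vertices: (122.02,16.81) → (117.00,25.50) → (106.96,25.50) → (101.94,16.81) → (106.96,8.12) → (117.00,8.12) → (122.02,16.81). Closed: final G1 returns to the first vertex.

**Shape 3** — `<circle>` circle, stroke `#ff8800` → score (S584, F1717). Machine vertices: (103.75,59.57) → (95.32,74.17) → (78.46,74.17) → (70.03,59.57) → (78.46,44.97) → (95.32,44.97) → (103.75,59.57). Closed: final G1 returns to the first vertex.

**Shape 4** — `<polygon>` regular polygon, stroke `#008000` → engrave (S405, F3049). Machine vertices: (143.30,35.35) → (154.48,28.71) → (156.26,15.82) → (147.29,6.40) → (134.33,7.53) → (127.14,18.37) → (131.13,30.75) → (143.30,35.35). Closed: final G1 returns to the first vertex.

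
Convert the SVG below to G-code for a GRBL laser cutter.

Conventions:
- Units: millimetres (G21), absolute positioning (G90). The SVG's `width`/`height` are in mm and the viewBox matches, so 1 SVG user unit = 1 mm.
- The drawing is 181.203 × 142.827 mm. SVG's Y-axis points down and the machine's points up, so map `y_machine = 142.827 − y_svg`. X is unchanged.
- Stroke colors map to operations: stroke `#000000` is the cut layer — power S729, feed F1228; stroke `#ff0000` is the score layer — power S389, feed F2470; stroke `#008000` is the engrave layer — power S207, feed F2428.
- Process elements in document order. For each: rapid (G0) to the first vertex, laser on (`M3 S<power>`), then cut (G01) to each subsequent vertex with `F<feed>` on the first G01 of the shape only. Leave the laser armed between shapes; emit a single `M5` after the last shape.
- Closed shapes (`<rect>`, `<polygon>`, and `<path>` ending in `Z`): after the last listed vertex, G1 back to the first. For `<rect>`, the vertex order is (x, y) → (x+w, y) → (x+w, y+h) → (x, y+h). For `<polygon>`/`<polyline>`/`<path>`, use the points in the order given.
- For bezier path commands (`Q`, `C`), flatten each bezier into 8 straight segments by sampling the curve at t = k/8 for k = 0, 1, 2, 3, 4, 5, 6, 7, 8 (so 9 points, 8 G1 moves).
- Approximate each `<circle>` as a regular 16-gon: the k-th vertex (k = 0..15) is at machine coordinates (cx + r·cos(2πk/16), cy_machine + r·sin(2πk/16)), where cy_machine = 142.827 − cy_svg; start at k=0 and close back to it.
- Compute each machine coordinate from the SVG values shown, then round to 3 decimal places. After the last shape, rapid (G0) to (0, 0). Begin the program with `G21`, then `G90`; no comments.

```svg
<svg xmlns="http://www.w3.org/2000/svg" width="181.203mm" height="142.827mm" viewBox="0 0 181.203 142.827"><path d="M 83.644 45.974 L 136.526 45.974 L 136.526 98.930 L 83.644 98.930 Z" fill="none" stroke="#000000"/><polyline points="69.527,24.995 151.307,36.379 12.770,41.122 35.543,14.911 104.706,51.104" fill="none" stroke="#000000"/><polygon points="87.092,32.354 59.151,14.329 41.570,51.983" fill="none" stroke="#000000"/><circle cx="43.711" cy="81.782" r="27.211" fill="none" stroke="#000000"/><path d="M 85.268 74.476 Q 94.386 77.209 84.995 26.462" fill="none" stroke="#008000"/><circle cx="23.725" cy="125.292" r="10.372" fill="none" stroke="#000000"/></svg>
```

G21
G90
G0 X83.644 Y96.853
M3 S729
G01 X136.526 Y96.853 F1228
G01 X136.526 Y43.897
G01 X83.644 Y43.897
G01 X83.644 Y96.853
G0 X69.527 Y117.832
M3 S729
G01 X151.307 Y106.448 F1228
G01 X12.770 Y101.705
G01 X35.543 Y127.916
G01 X104.706 Y91.723
G0 X87.092 Y110.473
M3 S729
G01 X59.151 Y128.498 F1228
G01 X41.570 Y90.844
G01 X87.092 Y110.473
G0 X70.922 Y61.045
M3 S729
G01 X68.851 Y71.458 F1228
G01 X62.952 Y80.286
G01 X54.124 Y86.185
G01 X43.711 Y88.256
G01 X33.298 Y86.185
G01 X24.470 Y80.286
G01 X18.571 Y71.458
G01 X16.500 Y61.045
G01 X18.571 Y50.632
G01 X24.470 Y41.804
G01 X33.298 Y35.905
G01 X43.711 Y33.834
G01 X54.124 Y35.905
G01 X62.952 Y41.804
G01 X68.851 Y50.632
G01 X70.922 Y61.045
G0 X85.268 Y68.351
M3 S207
G01 X87.258 Y68.503 F2428
G01 X88.670 Y70.327
G01 X89.504 Y73.822
G01 X89.759 Y78.988
G01 X89.435 Y85.825
G01 X88.534 Y94.334
G01 X87.054 Y104.514
G01 X84.995 Y116.365
G0 X34.097 Y17.535
M3 S729
G01 X33.307 Y21.504 F1228
G01 X31.059 Y24.869
G01 X27.694 Y27.117
G01 X23.725 Y27.907
G01 X19.756 Y27.117
G01 X16.391 Y24.869
G01 X14.143 Y21.504
G01 X13.353 Y17.535
G01 X14.143 Y13.566
G01 X16.391 Y10.201
G01 X19.756 Y7.953
G01 X23.725 Y7.163
G01 X27.694 Y7.953
G01 X31.059 Y10.201
G01 X33.307 Y13.566
G01 X34.097 Y17.535
M5
G0 X0.000 Y0.000

viewBox `0 0 181.203 142.827` with mm width/height → 1 unit = 1 mm. Flip: y_m = 142.827 − y_svg.

**Shape 1** — `<path>` rectangle, stroke `#000000` → cut (S729, F1228). Machine vertices: (83.644,96.853) → (136.526,96.853) → (136.526,43.897) → (83.644,43.897) → (83.644,96.853). Closed: final G1 returns to the first vertex.

**Shape 2** — `<polyline>` open polyline, stroke `#000000` → cut (S729, F1228). Machine vertices: (69.527,117.832) → (151.307,106.448) → (12.770,101.705) → (35.543,127.916) → (104.706,91.723). Open path.

**Shape 3** — `<polygon>` closed polygon, stroke `#000000` → cut (S729, F1228). Machine vertices: (87.092,110.473) → (59.151,128.498) → (41.570,90.844) → (87.092,110.473). Closed: final G1 returns to the first vertex.

**Shape 4** — `<circle>` circle, stroke `#000000` → cut (S729, F1228). Machine vertices: (70.922,61.045) → (68.851,71.458) → (62.952,80.286) → (54.124,86.185) → (43.711,88.256) → (33.298,86.185) → (24.470,80.286) → (18.571,71.458) → (16.500,61.045) → (18.571,50.632) → (24.470,41.804) → (33.298,35.905) → (43.711,33.834) → (54.124,35.905) → (62.952,41.804) → (68.851,50.632) → (70.922,61.045). Closed: final G1 returns to the first vertex.

**Shape 5** — `<path>` quadratic bezier, stroke `#008000` → engrave (S207, F2428). Control points (SVG): P0=(85.268,74.476), P1=(94.386,77.209), P2=(84.995,26.462); sampled at t=k/8. Machine vertices: (85.268,68.351) → (87.258,68.503) → (88.670,70.327) → (89.504,73.822) → (89.759,78.988) → (89.435,85.825) → (88.534,94.334) → (87.054,104.514) → (84.995,116.365). Open path.

**Shape 6** — `<circle>` circle, stroke `#000000` → cut (S729, F1228). Machine vertices: (34.097,17.535) → (33.307,21.504) → (31.059,24.869) → (27.694,27.117) → (23.725,27.907) → (19.756,27.117) → (16.391,24.869) → (14.143,21.504) → (13.353,17.535) → (14.143,13.566) → (16.391,10.201) → (19.756,7.953) → (23.725,7.163) → (27.694,7.953) → (31.059,10.201) → (33.307,13.566) → (34.097,17.535). Closed: final G1 returns to the first vertex.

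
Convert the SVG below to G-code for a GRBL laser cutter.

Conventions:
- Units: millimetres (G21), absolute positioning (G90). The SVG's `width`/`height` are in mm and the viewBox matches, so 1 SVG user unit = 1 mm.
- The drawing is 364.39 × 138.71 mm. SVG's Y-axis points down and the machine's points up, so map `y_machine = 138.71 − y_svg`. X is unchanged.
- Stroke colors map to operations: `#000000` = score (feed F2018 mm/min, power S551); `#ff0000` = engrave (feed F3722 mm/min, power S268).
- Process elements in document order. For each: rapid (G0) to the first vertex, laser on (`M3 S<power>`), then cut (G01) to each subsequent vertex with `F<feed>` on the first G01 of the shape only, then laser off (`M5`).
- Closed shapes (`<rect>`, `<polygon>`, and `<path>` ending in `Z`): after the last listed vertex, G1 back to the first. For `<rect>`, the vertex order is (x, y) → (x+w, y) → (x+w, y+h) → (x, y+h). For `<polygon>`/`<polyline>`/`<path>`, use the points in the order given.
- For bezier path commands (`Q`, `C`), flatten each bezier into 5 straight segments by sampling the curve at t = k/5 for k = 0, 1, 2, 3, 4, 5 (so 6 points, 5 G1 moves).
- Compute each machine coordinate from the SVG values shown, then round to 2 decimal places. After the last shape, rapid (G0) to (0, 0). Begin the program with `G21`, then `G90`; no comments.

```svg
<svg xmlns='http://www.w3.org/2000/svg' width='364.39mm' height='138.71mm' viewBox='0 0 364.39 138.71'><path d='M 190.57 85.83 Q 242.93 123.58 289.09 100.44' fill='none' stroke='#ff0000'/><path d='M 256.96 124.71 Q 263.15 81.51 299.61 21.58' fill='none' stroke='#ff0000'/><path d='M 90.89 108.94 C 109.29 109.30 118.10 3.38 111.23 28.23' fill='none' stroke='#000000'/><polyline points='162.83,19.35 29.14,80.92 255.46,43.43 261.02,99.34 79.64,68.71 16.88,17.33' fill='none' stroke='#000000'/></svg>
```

G21
G90
G0 X190.57 Y52.88
M3 S268
G01 X211.27 Y40.22 F3722
G01 X231.47 Y32.42
G01 X251.17 Y29.50
G01 X270.38 Y31.45
G01 X289.09 Y38.27
M5
G0 X256.96 Y14.00
M3 S268
G01 X260.65 Y31.95 F3722
G01 X266.76 Y51.24
G01 X275.29 Y71.86
G01 X286.24 Y93.83
G01 X299.61 Y117.13
M5
G0 X90.89 Y29.77
M3 S551
G01 X100.73 Y40.41 F2018
G01 X107.98 Y65.18
G01 X112.34 Y92.70
G01 X113.52 Y111.59
G01 X111.23 Y110.48
M5
G0 X162.83 Y119.36
M3 S551
G01 X29.14 Y57.79 F2018
G01 X255.46 Y95.28
G01 X261.02 Y39.37
G01 X79.64 Y70.00
G01 X16.88 Y121.38
M5
G0 X0.00 Y0.00

Since the viewBox matches the mm dimensions, user units are millimetres directly. The only transform is the Y-flip y_m = 138.71 − y_svg.

Shape 1 is a quadratic bezier drawn with `<path>`. Its stroke #ff0000 means engrave at S268, F3722. After flipping Y the toolpath is (190.57,52.88) → (211.27,40.22) → (231.47,32.42) → (251.17,29.50) → (270.38,31.45) → (289.09,38.27).

Shape 2 is a quadratic bezier drawn with `<path>`. Its stroke #ff0000 means engrave at S268, F3722. After flipping Y the toolpath is (256.96,14.00) → (260.65,31.95) → (266.76,51.24) → (275.29,71.86) → (286.24,93.83) → (299.61,117.13).

Shape 3 is a cubic bezier drawn with `<path>`. Its stroke #000000 means score at S551, F2018. After flipping Y the toolpath is (90.89,29.77) → (100.73,40.41) → (107.98,65.18) → (112.34,92.70) → (113.52,111.59) → (111.23,110.48).

Shape 4 is a open polyline drawn with `<polyline>`. Its stroke #000000 means score at S551, F2018. After flipping Y the toolpath is (162.83,119.36) → (29.14,57.79) → (255.46,95.28) → (261.02,39.37) → (79.64,70.00) → (16.88,121.38).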